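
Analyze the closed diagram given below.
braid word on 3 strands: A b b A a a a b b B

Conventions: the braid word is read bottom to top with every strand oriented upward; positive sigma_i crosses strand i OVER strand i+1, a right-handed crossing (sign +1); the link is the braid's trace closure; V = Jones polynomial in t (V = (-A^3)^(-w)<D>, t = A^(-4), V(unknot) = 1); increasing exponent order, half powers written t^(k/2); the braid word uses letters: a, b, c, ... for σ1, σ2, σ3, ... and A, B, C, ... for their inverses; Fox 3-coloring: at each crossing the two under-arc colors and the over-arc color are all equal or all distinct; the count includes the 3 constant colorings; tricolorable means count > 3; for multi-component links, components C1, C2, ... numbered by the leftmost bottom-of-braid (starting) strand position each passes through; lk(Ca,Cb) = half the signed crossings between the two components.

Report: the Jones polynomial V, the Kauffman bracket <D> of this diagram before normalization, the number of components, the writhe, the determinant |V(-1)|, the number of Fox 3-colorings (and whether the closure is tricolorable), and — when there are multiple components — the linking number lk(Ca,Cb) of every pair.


V = t - t^2 + 2t^3 - t^4 + t^5 - t^6
<D> = -A^-12 + A^-8 - A^-4 + 2 - A^4 + A^8 (w = +4)
1 component over 10 crossings, w = +4
3 Fox colorings among 3^10, |V(-1)| = 7: not tricolorable
why: |V(-1)| = 7: so not tricolorable, since 3 does not divide 7


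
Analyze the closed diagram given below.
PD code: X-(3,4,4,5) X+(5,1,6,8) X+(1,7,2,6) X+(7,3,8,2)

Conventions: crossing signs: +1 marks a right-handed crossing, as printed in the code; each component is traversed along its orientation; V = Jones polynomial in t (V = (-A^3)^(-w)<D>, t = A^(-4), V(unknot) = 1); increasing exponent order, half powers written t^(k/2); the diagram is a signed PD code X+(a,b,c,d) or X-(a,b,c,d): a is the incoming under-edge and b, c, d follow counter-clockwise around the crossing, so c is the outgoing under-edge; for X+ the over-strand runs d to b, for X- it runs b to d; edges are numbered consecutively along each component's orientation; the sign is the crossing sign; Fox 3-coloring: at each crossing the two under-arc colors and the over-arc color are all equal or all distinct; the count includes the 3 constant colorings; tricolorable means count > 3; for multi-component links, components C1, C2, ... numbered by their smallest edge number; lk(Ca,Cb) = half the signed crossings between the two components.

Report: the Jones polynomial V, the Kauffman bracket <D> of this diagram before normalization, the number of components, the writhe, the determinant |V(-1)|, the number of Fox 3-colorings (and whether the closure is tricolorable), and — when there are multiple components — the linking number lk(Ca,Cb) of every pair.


V = t + t^3 - t^4
<D> = -A^-10 + A^-6 + A^2 (w = +2)
1 component over 4 crossings, w = +2
9 Fox colorings among 3^4, |V(-1)| = 3: tricolorable
why: |V(-1)| = 3: so tricolorable, since 3 divides 3


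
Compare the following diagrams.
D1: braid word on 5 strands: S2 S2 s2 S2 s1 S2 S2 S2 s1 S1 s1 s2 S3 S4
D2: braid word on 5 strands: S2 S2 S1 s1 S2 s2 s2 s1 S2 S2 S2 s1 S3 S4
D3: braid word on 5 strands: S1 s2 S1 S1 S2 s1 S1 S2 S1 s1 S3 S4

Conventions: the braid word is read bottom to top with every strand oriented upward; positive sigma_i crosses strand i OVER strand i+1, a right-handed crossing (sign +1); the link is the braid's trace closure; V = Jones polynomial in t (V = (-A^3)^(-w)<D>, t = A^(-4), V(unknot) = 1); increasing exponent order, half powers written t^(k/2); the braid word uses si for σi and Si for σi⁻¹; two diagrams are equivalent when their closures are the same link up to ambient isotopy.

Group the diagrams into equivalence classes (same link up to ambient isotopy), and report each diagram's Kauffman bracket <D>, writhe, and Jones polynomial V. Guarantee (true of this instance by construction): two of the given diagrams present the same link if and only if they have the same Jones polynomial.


grouping into links: {D1, D2} | {D3}
V(D1) = t^-5 - 2t^-4 + 2t^-3 - 2t^-2 + 2t^-1 - 1 + t  (w -4, c 14, <D> = A^-16 - A^-12 + 2A^-8 - 2A^-4 + 2 - 2A^4 + A^8)
V(D2) = t^-5 - 2t^-4 + 2t^-3 - 2t^-2 + 2t^-1 - 1 + t  (w -4, c 14, <D> = A^-16 - A^-12 + 2A^-8 - 2A^-4 + 2 - 2A^4 + A^8)
V(D3) = -t^-6 + t^-5 - t^-4 + 2t^-3 - t^-2 + t^-1  [12 crossings, <D> = A^-14 - A^-10 + 2A^-6 - A^-2 + A^2 - A^6, w = -6]
why: 2 classes among 3 diagrams; unequal V(t) rules out equality


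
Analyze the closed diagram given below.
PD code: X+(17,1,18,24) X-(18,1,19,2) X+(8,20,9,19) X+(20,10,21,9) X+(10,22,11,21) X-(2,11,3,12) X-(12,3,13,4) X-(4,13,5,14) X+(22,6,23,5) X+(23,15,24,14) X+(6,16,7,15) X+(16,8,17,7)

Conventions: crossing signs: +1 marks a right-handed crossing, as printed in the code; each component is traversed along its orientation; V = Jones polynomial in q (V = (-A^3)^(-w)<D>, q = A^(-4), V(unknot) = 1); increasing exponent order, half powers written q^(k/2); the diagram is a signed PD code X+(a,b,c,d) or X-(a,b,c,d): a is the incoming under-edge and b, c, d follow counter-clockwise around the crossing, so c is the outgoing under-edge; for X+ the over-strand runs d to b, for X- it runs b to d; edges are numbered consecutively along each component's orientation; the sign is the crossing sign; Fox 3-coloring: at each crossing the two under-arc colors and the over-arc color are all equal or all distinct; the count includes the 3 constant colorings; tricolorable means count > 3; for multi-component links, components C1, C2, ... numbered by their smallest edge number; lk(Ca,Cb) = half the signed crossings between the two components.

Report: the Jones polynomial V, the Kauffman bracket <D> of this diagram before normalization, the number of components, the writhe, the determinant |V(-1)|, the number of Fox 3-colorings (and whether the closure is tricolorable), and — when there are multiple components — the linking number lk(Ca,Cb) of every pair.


V = q + q^3 - q^4
<D> = -A^-4 + 1 + A^8 (w = +4)
1 component over 12 crossings, w = +4
9 Fox colorings among 3^12, |V(-1)| = 3: tricolorable
why: w = +4 (over 12 crossings) is diagram-only; (-A^3)^(-4) removes it from V


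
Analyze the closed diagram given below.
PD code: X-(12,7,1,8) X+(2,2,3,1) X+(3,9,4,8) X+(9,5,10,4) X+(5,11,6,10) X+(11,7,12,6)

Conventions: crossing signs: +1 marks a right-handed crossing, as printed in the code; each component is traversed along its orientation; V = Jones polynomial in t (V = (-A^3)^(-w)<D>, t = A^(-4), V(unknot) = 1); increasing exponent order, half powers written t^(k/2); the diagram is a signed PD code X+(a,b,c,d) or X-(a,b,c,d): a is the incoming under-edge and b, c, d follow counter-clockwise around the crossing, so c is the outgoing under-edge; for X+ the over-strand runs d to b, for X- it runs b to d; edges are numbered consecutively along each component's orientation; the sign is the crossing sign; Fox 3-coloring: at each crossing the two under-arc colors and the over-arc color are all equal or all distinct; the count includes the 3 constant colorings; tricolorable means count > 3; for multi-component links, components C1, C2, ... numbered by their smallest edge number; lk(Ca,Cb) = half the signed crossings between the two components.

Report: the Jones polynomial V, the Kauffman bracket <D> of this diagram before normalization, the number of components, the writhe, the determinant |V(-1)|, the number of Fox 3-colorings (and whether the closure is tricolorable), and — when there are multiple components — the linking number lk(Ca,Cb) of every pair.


Jones polynomial: V(t) = t + t^3 - t^4
<D> = -A^-4 + 1 + A^8; writhe +4
components 1, writhe +4 (6 crossings)
3-colorings: 9 of 3^6, det 3 — tricolorable
note: V spans 3 powers of t: at least 3 crossings in any diagram


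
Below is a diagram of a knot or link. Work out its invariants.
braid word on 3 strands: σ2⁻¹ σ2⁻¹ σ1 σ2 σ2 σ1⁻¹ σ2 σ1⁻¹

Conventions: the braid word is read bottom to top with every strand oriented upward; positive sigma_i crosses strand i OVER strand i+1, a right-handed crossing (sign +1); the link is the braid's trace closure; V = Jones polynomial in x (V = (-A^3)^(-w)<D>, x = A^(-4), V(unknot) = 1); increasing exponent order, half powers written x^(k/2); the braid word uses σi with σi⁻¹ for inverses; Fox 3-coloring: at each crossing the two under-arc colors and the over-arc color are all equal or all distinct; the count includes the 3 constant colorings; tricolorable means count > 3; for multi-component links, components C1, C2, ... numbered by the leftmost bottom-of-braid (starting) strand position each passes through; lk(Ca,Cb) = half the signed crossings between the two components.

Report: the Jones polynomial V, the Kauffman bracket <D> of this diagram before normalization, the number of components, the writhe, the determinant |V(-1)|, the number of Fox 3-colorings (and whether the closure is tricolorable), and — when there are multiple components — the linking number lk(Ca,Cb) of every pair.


Jones polynomial: V(x) = -x^-3 + 2x^-2 - 2x^-1 + 3 - 2x + 2x^2 - x^3
<D> = -A^-12 + 2A^-8 - 2A^-4 + 3 - 2A^4 + 2A^8 - A^12; writhe 0
components 1, writhe 0 (8 crossings)
3-colorings: 3 of 3^8, det 13 — not tricolorable
note: the span of V is 6, forcing >= 6 crossings in any diagram


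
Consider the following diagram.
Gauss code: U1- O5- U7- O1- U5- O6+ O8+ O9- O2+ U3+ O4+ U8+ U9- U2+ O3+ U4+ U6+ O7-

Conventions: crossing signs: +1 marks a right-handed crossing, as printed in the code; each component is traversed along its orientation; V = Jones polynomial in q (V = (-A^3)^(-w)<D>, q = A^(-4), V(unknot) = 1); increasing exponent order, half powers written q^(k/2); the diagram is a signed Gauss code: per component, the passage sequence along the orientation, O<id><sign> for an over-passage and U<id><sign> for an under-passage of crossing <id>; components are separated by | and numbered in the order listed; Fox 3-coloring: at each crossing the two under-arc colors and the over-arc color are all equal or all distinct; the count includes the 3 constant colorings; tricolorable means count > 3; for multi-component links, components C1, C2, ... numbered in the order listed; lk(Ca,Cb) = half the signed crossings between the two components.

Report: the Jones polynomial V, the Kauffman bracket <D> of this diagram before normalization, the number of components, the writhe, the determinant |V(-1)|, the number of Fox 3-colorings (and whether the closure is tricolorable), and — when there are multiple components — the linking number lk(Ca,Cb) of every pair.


V(q) = -q^-3 + q^-2 - q^-1 + 3 - q + q^2 - q^3
bracket: A^-9 - A^-5 + A^-1 - 3A^3 + A^7 - A^11 + A^15, w = +1
1 component, writhe +1, over 9 crossings
det 9, colorings 27 of 3^9 — tricolorable
observation: det 9 = |V(-1)|; divisible by 3, so tricolorable


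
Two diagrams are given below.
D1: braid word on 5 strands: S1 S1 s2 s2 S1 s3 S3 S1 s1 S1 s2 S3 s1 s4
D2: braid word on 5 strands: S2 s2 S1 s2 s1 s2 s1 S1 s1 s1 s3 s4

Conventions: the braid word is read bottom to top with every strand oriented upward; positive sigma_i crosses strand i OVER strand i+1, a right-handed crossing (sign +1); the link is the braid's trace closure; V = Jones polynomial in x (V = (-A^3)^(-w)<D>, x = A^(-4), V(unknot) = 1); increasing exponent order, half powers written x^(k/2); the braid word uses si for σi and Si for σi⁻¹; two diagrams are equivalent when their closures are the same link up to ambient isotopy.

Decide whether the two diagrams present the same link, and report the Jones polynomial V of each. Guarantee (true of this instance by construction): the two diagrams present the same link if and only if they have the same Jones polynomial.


equivalent: no
D1 (bracket -A^-12 + 2A^-8 - 2A^-4 + 3 - 2A^4 + 2A^8 - A^12; 14 crossings at w = 0): V = -x^-3 + 2x^-2 - 2x^-1 + 3 - 2x + 2x^2 - x^3
V(D2) = x + x^3 - x^4  (w +6, c 12, <D> = -A^2 + A^6 + A^14)
key observation: V(x) takes 2 values over 2 diagrams, fixing the grouping


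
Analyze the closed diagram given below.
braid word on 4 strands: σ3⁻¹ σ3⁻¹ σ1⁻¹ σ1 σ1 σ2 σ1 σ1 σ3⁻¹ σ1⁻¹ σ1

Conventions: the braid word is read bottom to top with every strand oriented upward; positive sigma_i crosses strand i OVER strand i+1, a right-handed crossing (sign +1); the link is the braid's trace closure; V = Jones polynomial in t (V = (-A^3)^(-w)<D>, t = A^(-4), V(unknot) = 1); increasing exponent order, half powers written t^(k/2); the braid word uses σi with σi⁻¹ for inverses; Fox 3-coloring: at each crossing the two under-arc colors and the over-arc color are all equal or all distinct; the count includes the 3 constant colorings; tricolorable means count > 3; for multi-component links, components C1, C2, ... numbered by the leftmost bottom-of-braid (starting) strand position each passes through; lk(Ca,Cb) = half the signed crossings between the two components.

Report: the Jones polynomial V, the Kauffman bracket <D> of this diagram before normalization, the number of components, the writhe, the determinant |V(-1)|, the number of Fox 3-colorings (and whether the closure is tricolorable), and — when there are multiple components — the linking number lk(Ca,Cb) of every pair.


V = -t^-3 + t^-2 - t^-1 + 3 - t + t^2 - t^3
<D> = A^-9 - A^-5 + A^-1 - 3A^3 + A^7 - A^11 + A^15 (w = +1)
1 component over 11 crossings, w = +1
27 Fox colorings among 3^11, |V(-1)| = 9: tricolorable
why: w = +1 (over 11 crossings) is diagram-only; (-A^3)^(-1) removes it from V


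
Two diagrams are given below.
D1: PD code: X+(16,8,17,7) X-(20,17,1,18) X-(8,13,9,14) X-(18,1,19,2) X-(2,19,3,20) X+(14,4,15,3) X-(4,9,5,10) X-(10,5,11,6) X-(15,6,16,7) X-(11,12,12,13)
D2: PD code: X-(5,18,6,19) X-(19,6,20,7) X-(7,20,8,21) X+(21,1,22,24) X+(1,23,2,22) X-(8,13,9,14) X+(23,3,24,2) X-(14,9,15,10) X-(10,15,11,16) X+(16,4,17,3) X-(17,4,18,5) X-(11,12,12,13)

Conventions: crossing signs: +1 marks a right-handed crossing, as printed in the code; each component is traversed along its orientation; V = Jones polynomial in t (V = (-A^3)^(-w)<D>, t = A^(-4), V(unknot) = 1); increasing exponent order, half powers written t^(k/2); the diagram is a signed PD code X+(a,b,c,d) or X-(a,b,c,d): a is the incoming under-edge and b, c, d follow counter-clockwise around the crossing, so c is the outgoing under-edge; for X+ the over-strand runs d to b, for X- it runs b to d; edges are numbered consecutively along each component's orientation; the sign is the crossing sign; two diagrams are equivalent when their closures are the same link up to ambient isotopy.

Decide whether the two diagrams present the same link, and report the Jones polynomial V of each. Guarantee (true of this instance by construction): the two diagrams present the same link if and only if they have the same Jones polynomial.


equivalent: no
D1 (bracket A^-10 + 2A^-2 - 2A^2 + A^6 - 2A^10 + A^14; 10 crossings at w = -6): V = t^-8 - 2t^-7 + t^-6 - 2t^-5 + 2t^-4 + t^-2
V(D2) = t^-7 - 2t^-6 + 2t^-5 - 5t^-4 + 5t^-3 - 3t^-2 + 5t^-1 - 2 + t - t^2  (w -4, c 12, <D> = -A^-20 + A^-16 - 2A^-12 + 5A^-8 - 3A^-4 + 5 - 5A^4 + 2A^8 - 2A^12 + A^16)
key observation: V(t) takes 2 values over 2 diagrams, fixing the grouping


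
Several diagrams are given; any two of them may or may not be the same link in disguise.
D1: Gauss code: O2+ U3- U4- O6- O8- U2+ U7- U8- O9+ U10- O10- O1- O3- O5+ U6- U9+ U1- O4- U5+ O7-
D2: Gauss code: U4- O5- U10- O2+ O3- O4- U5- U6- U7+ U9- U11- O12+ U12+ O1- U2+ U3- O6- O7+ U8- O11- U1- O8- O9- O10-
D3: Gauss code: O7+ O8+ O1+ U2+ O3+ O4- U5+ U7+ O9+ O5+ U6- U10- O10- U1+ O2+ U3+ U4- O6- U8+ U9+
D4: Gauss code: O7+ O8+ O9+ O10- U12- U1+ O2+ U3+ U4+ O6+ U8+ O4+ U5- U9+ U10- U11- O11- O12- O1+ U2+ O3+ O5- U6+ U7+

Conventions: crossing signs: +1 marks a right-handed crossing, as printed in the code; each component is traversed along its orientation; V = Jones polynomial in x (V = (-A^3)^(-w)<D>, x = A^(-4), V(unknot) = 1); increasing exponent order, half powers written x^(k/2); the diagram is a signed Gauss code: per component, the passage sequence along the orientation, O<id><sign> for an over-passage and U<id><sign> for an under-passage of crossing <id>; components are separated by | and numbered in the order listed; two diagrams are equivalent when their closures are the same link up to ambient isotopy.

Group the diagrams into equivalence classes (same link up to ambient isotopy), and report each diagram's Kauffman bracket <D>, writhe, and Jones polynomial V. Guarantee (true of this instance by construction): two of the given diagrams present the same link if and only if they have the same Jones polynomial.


grouping into links: {D1} | {D2} | {D3, D4}
V(D1) = 1  (w -4, c 10, <D> = A^-12)
V(D2) = x^-8 - 2x^-7 + x^-6 - 2x^-5 + 2x^-4 + x^-2  (w -6, c 12, <D> = A^-10 + 2A^-2 - 2A^2 + A^6 - 2A^10 + A^14)
V(D3) = x - x^2 + 2x^3 - x^4 + x^5 - x^6  (w +4, c 10, <D> = -A^-12 + A^-8 - A^-4 + 2 - A^4 + A^8)
V(D4) = x - x^2 + 2x^3 - x^4 + x^5 - x^6  [12 crossings, <D> = -A^-12 + A^-8 - A^-4 + 2 - A^4 + A^8, w = +4]
why: comparing 4 Jones polynomials yields 3 groups


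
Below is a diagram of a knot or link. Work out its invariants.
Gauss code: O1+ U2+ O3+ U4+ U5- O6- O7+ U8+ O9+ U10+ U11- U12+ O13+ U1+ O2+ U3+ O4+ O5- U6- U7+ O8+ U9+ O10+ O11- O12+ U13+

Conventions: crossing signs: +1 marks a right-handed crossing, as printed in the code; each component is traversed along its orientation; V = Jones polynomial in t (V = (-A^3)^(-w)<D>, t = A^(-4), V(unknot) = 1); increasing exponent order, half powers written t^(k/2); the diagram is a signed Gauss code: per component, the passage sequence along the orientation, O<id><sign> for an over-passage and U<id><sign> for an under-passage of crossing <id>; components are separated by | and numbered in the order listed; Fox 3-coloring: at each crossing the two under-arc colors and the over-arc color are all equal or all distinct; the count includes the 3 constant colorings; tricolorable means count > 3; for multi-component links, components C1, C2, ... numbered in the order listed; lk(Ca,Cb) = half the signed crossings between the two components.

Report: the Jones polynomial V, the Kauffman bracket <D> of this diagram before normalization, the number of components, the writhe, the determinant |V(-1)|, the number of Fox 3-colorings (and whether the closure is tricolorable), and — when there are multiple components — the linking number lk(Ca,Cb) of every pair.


V = t^3 + t^5 - t^6 + t^7 - t^8 + t^9 - t^10
<D> = A^-19 - A^-15 + A^-11 - A^-7 + A^-3 - A - A^9 (w = +7)
1 component over 13 crossings, w = +7
3 Fox colorings among 3^13, |V(-1)| = 7: not tricolorable
why: V spans 7 powers of t: at least 7 crossings in any diagram


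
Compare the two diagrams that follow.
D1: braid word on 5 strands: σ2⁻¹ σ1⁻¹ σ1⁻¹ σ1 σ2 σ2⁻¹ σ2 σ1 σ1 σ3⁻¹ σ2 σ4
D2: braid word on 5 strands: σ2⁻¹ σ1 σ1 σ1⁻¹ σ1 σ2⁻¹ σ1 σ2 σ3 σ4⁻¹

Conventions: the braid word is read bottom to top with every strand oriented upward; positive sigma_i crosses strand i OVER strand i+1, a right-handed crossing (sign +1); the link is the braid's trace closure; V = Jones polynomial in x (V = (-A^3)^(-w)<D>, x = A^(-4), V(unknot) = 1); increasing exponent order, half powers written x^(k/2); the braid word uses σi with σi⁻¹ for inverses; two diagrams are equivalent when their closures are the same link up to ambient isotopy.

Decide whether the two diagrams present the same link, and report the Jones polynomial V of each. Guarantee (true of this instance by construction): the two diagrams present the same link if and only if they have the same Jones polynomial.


equivalent: no
D1 (bracket A^6; 12 crossings at w = +2): V = 1
D2 (bracket -A^-10 + A^-6 + A^2; 10 crossings at w = +2): V = x + x^3 - x^4
key observation: comparing 2 Jones polynomials yields 2 groups


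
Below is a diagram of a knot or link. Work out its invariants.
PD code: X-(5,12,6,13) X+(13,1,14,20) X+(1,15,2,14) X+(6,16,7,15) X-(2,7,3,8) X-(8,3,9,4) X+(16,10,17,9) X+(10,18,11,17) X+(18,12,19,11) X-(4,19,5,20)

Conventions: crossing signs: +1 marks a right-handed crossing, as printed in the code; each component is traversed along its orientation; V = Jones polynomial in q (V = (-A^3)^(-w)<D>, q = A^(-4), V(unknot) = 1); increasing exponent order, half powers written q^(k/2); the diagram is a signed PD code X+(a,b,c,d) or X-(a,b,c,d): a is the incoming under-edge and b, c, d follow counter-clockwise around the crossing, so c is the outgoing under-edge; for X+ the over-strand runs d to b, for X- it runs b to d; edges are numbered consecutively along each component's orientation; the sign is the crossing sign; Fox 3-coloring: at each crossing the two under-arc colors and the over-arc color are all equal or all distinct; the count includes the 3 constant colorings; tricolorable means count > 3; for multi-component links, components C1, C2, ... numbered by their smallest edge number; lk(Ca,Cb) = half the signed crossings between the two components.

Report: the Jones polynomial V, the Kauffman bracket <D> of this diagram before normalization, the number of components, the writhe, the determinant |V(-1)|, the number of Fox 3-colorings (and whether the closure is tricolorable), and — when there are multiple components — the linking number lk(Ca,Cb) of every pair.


V(q) = -q^-2 + q^-1 - 1 + 3q - 2q^2 + 3q^3 - 2q^4 + q^5 - q^6
bracket: -A^-18 + A^-14 - 2A^-10 + 3A^-6 - 2A^-2 + 3A^2 - A^6 + A^10 - A^14, w = +2
1 component, writhe +2, over 10 crossings
det 15, colorings 9 of 3^10 — tricolorable
observation: w = +2 (over 10 crossings) is diagram-only; (-A^3)^(-2) removes it from V


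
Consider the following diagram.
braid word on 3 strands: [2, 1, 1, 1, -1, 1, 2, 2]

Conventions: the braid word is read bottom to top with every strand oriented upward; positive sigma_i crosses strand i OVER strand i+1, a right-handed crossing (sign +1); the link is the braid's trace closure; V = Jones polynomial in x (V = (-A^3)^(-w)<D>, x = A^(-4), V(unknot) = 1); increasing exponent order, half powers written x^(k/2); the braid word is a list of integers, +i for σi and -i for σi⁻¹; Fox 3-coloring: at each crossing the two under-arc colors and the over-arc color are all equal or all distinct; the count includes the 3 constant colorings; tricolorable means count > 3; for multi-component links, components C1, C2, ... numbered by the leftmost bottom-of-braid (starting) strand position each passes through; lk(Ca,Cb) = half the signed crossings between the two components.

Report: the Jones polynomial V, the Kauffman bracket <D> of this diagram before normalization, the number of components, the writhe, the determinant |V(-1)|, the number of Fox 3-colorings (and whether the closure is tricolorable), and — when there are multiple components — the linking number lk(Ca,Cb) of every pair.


Jones polynomial: V(x) = x^2 + 2x^4 - 2x^5 + x^6 - 2x^7 + x^8
<D> = A^-14 - 2A^-10 + A^-6 - 2A^-2 + 2A^2 + A^10; writhe +6
components 1, writhe +6 (8 crossings)
3-colorings: 27 of 3^8, det 9 — tricolorable
note: det 9 = |V(-1)|; divisible by 3, so tricolorable


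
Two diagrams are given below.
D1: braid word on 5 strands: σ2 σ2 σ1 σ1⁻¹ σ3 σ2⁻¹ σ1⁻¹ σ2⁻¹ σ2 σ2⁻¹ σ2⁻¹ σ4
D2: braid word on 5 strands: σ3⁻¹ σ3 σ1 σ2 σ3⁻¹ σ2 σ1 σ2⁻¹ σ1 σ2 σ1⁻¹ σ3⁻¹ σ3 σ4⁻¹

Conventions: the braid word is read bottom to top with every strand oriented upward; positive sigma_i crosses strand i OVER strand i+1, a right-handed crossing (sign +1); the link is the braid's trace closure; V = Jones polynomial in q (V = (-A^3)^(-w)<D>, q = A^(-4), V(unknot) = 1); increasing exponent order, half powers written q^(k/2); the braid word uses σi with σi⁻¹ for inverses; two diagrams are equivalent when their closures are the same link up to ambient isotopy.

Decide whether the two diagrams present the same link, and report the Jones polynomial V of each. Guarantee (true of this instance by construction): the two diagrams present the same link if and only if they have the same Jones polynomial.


equivalent: no
V(D1) = 1  (w 0, c 12, <D> = 1)
V(D2) = q - q^2 + 2q^3 - q^4 + q^5 - q^6  [14 crossings, <D> = -A^-18 + A^-14 - A^-10 + 2A^-6 - A^-2 + A^2, w = +2]
key observation: comparing 2 Jones polynomials yields 2 groups


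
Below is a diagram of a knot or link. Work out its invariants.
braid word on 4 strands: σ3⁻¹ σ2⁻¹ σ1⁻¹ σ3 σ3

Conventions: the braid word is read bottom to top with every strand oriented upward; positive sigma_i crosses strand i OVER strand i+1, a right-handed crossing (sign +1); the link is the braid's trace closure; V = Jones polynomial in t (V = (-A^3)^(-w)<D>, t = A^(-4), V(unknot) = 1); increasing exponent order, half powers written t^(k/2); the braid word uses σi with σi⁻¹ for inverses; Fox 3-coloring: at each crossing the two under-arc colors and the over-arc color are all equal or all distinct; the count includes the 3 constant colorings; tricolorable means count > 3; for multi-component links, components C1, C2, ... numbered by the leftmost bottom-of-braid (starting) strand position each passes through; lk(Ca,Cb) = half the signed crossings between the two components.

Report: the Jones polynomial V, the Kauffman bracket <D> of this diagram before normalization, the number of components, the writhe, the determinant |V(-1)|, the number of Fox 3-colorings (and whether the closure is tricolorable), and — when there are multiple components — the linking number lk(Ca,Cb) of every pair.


V(t) = 1
bracket: -A^-3, w = -1
1 component, writhe -1, over 5 crossings
det 1, colorings 3 of 3^5 — not tricolorable
observation: w = -1 shifts under R1 moves; the (-A^3)^(1) factor cancels that in V


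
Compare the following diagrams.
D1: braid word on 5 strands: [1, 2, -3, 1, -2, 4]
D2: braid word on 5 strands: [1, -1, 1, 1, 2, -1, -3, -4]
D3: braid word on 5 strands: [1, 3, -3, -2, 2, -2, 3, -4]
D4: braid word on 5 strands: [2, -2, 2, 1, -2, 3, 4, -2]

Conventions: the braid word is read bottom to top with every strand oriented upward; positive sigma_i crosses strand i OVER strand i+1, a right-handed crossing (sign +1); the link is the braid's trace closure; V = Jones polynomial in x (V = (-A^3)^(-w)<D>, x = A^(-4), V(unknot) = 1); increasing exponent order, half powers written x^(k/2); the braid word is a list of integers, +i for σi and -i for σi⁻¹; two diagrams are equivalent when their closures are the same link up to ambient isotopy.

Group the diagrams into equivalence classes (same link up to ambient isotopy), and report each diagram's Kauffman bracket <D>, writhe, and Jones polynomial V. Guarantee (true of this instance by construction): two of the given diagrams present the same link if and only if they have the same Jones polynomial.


equivalence classes: {D1, D2, D3, D4}
D1 (bracket A^6; 6 crossings at w = +2): V = 1
D2 (bracket 1; 8 crossings at w = 0): V = 1
D3 (bracket 1; 8 crossings at w = 0): V = 1
V(D4) = 1  (w +2, c 8, <D> = A^6)
key observation: one V(x) for all 4 diagrams — one class (guaranteed)


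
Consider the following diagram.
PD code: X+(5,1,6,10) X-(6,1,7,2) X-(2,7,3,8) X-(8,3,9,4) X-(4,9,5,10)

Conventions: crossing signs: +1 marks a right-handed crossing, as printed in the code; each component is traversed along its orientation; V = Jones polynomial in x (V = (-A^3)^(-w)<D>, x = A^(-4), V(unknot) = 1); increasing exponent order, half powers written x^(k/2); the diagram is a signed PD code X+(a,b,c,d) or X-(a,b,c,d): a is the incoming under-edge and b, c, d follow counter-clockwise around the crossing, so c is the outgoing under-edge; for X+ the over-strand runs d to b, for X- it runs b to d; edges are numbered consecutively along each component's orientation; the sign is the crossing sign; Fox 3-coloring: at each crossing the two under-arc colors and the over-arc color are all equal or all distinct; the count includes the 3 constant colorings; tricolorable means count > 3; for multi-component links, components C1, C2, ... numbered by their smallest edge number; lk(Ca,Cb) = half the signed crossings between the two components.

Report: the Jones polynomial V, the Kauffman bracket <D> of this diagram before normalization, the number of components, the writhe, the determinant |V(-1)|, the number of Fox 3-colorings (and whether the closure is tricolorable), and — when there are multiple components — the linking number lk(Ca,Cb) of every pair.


V = -x^-4 + x^-3 + x^-1
<D> = -A^-5 - A^3 + A^7 (w = -3)
1 component over 5 crossings, w = -3
9 Fox colorings among 3^5, |V(-1)| = 3: tricolorable
why: det 3 = |V(-1)|; divisible by 3, so tricolorable


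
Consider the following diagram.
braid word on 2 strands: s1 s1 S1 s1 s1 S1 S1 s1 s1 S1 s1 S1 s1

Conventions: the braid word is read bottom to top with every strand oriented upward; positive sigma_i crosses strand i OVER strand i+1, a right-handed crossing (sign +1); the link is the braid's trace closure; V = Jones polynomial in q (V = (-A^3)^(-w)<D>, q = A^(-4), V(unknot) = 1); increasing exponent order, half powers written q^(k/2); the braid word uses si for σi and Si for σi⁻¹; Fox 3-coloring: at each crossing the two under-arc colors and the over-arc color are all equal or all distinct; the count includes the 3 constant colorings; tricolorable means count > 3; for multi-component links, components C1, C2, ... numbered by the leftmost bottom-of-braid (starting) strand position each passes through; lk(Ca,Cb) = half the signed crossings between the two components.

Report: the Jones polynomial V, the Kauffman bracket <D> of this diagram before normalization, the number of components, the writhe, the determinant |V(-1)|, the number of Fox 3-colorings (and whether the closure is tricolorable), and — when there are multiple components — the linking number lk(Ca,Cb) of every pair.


V = q + q^3 - q^4
<D> = A^-7 - A^-3 - A^5 (w = +3)
1 component over 13 crossings, w = +3
9 Fox colorings among 3^13, |V(-1)| = 3: tricolorable
why: one generator, power 3: the (2,3) torus pattern


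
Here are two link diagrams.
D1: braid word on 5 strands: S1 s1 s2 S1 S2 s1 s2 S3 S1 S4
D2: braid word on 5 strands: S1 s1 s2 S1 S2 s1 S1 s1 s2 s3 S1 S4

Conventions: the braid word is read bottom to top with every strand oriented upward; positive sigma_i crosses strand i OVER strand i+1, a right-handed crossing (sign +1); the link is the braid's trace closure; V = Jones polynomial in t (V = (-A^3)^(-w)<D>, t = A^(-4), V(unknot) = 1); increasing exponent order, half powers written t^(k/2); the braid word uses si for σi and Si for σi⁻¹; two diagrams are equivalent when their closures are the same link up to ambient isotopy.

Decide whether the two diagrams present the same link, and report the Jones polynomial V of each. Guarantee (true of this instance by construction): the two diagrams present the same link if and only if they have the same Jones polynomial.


same link: yes
V(D1) = t^-2 + 2 + t^2  [10 crossings, <D> = A^-14 + 2A^-6 + A^2, w = -2]
V(D2) = t^-2 + 2 + t^2  [12 crossings, <D> = A^-8 + 2 + A^8, w = 0]
insight: all 2 diagrams share one V(t), hence one class


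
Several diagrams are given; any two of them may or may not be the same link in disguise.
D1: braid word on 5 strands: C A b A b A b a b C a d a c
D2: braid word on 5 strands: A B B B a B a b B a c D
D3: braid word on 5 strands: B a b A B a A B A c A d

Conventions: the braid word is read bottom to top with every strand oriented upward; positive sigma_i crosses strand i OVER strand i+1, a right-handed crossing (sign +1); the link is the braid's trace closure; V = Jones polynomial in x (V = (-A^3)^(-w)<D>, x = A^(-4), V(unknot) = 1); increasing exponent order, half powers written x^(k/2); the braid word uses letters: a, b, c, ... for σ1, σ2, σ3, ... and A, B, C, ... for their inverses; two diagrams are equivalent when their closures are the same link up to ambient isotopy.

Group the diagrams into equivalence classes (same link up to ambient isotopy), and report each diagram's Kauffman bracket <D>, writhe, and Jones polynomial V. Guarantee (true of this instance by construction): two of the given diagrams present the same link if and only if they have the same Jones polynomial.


grouping into links: {D1} | {D2} | {D3}
V(D1) = x - x^2 + 2x^3 - x^4 + x^5 - x^6  (w +4, c 14, <D> = -A^-12 + A^-8 - A^-4 + 2 - A^4 + A^8)
D2 (bracket A^-10 - A^-6 + 2A^-2 - 2A^2 + 2A^6 - 2A^10 + A^14; 12 crossings at w = -2): V = x^-5 - 2x^-4 + 2x^-3 - 2x^-2 + 2x^-1 - 1 + x
V(D3) = -x^-6 + x^-5 - x^-4 + 2x^-3 - x^-2 + x^-1  [12 crossings, <D> = A^-2 - A^2 + 2A^6 - A^10 + A^14 - A^18, w = -2]
why: V(x) takes 3 values over 3 diagrams, fixing the grouping


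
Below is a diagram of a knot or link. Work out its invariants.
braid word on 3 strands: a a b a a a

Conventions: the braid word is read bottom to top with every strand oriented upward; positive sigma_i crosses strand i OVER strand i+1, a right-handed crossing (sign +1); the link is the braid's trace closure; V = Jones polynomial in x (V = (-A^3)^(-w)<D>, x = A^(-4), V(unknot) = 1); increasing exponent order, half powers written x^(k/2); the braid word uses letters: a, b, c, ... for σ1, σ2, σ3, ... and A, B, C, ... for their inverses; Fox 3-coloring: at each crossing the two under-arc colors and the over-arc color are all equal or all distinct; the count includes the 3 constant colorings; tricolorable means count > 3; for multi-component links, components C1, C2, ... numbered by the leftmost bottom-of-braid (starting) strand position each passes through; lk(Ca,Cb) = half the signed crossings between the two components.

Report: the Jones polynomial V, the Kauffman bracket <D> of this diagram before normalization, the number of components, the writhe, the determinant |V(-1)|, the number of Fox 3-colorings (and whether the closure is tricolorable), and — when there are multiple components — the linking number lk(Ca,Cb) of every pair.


Jones polynomial: V(x) = x^2 + x^4 - x^5 + x^6 - x^7
<D> = -A^-10 + A^-6 - A^-2 + A^2 + A^10; writhe +6
components 1, writhe +6 (6 crossings)
3-colorings: 3 of 3^6, det 5 — not tricolorable
note: |V(-1)| = 5: so not tricolorable, since 3 does not divide 5


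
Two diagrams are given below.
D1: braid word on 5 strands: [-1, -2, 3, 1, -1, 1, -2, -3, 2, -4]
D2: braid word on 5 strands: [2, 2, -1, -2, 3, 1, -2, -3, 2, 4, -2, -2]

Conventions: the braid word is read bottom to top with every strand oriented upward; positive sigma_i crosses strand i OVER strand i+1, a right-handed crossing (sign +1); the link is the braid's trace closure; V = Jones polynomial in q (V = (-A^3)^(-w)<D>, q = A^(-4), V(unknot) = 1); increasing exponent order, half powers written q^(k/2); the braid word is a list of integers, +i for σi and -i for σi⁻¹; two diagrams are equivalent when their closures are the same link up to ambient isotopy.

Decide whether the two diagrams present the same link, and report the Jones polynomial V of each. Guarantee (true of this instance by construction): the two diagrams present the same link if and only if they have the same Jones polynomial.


equivalent: yes
V(D1) = 1  (w -2, c 10, <D> = A^-6)
V(D2) = 1  [12 crossings, <D> = 1, w = 0]
key observation: from 10 to 12 crossings by R-moves: one link, two diagrams


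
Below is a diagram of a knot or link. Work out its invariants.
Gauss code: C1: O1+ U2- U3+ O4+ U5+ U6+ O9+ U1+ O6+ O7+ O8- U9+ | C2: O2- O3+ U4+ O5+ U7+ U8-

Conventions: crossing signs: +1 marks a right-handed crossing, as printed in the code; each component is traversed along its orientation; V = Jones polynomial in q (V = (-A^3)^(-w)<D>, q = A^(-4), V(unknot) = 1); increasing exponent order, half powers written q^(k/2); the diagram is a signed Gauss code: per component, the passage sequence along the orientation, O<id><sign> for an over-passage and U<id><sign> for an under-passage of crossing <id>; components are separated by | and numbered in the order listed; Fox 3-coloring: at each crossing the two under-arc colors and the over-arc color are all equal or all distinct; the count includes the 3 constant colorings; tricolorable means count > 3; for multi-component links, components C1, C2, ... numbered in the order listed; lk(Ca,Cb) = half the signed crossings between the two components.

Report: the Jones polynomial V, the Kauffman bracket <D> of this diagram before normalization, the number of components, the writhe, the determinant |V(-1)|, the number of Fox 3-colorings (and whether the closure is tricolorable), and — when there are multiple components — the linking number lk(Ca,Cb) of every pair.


V(q) = -q^(3/2) - 2q^(7/2) + q^(9/2) - q^(11/2) + q^(13/2)
bracket: -A^-11 + A^-7 - A^-3 + 2A + A^9, w = +5
2 components, writhe +5, over 9 crossings
lk(C1,C2) = +1
det 6, colorings 9 of 3^9 — tricolorable
observation: w = +5 shifts under R1 moves; the (-A^3)^(-5) factor cancels that in V


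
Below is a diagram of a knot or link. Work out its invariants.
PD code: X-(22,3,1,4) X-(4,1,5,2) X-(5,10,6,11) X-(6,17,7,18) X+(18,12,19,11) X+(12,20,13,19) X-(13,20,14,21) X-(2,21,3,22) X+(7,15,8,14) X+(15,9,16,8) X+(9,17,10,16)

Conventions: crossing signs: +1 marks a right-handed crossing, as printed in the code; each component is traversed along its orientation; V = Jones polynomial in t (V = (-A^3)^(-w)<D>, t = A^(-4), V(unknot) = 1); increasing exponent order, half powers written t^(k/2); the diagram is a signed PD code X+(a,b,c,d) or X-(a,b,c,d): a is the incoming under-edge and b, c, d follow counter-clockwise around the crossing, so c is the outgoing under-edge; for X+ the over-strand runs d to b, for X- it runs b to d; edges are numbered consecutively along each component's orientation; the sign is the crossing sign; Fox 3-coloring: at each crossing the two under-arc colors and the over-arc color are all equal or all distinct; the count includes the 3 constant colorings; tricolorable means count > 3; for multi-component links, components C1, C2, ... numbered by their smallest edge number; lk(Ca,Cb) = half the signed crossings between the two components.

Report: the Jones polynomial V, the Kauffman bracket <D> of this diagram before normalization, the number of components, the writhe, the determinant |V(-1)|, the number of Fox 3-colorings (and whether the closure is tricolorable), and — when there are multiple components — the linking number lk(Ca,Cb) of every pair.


V(t) = -t^-3 + t^-2 - t^-1 + 3 - t + t^2 - t^3
bracket: A^-15 - A^-11 + A^-7 - 3A^-3 + A - A^5 + A^9, w = -1
1 component, writhe -1, over 11 crossings
det 9, colorings 27 of 3^11 — tricolorable
observation: w = -1 (over 11 crossings) is diagram-only; (-A^3)^(1) removes it from V


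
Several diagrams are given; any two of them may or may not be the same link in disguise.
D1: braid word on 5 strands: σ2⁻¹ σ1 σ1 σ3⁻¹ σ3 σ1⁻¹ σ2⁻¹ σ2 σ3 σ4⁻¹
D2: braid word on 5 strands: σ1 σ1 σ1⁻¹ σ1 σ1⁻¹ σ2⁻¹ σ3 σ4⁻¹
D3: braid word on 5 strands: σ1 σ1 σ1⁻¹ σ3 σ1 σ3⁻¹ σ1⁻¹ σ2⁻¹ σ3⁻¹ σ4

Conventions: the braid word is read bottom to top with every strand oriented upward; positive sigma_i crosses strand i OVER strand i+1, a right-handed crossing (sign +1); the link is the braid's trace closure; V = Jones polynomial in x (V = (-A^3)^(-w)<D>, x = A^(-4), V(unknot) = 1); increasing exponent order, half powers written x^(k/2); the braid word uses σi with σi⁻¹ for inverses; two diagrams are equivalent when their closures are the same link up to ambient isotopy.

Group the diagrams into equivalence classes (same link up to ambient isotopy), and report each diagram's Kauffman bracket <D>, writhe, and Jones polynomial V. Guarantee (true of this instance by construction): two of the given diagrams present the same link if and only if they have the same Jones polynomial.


classes: {D1, D2, D3}
V(D1) = 1  [10 crossings, <D> = 1, w = 0]
V(D2) = 1  [8 crossings, <D> = 1, w = 0]
D3 (bracket 1; 10 crossings at w = 0): V = 1
note: one V(x) for all 3 diagrams — one class (guaranteed)


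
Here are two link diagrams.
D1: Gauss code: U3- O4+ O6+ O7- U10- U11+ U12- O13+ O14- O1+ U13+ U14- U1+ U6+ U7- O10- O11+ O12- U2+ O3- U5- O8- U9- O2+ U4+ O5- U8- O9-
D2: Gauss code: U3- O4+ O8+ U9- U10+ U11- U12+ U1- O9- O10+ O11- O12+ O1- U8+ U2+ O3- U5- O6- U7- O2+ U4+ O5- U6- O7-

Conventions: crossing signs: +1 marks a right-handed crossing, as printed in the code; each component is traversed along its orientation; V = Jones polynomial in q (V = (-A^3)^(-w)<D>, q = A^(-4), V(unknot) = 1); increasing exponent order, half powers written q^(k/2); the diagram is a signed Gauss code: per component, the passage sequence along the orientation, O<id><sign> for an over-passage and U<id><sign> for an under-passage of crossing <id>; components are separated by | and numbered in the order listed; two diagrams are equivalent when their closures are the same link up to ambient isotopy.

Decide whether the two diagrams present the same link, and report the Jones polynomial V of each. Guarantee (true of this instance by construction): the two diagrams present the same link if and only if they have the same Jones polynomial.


same link: yes
V(D1) = q^-5 - 2q^-4 + 2q^-3 - 2q^-2 + 2q^-1 - 1 + q  [14 crossings, <D> = A^-10 - A^-6 + 2A^-2 - 2A^2 + 2A^6 - 2A^10 + A^14, w = -2]
D2 (bracket A^-10 - A^-6 + 2A^-2 - 2A^2 + 2A^6 - 2A^10 + A^14; 12 crossings at w = -2): V = q^-5 - 2q^-4 + 2q^-3 - 2q^-2 + 2q^-1 - 1 + q
note: all 2 diagrams share one V(q), hence one class
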